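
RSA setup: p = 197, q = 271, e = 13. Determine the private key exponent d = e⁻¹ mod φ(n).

φ(n) = (p−1)(q−1) = 196·270 = 52920.
Need d with 13·d ≡ 1 (mod 52920). Apply the extended Euclidean algorithm:
52920 = 4070·13 + 10
13 = 1·10 + 3
10 = 3·3 + 1
3 = 3·1 + 0
Back-substitute:
1 = 10 − 3·3
1 = −3·13 + 4·10
1 = 4·52920 − 16283·13
So 13·(-16283) ≡ 1 (mod 52920), hence d ≡ -16283 ≡ 36637 (mod 52920).

36637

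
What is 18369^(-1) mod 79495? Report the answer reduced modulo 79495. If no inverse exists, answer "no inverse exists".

Compute gcd(18369, 79495):
79495 = 4*18369 + 6019
18369 = 3*6019 + 312
6019 = 19*312 + 91
312 = 3*91 + 39
91 = 2*39 + 13
39 = 3*13 + 0
Since gcd = 13 > 1, 18369 is not a unit mod 79495.

no inverse exists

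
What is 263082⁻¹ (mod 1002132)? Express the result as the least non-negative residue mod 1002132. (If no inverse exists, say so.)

no inverse exists

Compute gcd(263082, 1002132):
1002132 = 3*263082 + 212886
263082 = 1*212886 + 50196
212886 = 4*50196 + 12102
50196 = 4*12102 + 1788
12102 = 6*1788 + 1374
1788 = 1*1374 + 414
1374 = 3*414 + 132
414 = 3*132 + 18
132 = 7*18 + 6
18 = 3*6 + 0
The gcd is 6, not 1, hence no inverse exists.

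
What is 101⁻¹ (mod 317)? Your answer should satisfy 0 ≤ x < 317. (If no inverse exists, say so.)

113

Extended Euclidean algorithm:
317 = 3×101 + 14
101 = 7×14 + 3
14 = 4×3 + 2
3 = 1×2 + 1
2 = 2×1 + 0
The gcd is 1. Working backward:
1 = 3 − 2
1 = −14 + 5·3
1 = 5·101 − 36·14
1 = −36·317 + 113·101
So 101·113 ≡ 1 (mod 317).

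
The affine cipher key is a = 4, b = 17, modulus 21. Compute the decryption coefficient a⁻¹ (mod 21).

16

Apply the Euclidean algorithm to 21 and 4:
21 = 5·4 + 1
4 = 4·1 + 0
gcd = 1, so the inverse exists. Back-substitute:
1 = 21 − 5·4
So 4·(-5) ≡ 1 (mod 21), and -5 ≡ 16 (mod 21).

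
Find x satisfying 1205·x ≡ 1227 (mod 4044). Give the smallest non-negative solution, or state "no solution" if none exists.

First find gcd(1205, 4044):
4044 = 3×1205 + 429
1205 = 2×429 + 347
429 = 1×347 + 82
347 = 4×82 + 19
82 = 4×19 + 6
19 = 3×6 + 1
6 = 6×1 + 0
gcd = 1, so a unique solution mod 4044 exists.
Back-substitute for the Bézout coefficients:
1 = 19 − 3·6
1 = −3·82 + 13·19
1 = 13·347 − 55·82
1 = −55·429 + 68·347
1 = 68·1205 − 191·429
1 = −191·4044 + 641·1205
So 1205·(641) ≡ 1 (mod 4044), giving 1205⁻¹ ≡ 641.
x ≡ 1205⁻¹·1227 ≡ 641·1227 ≡ 1971 (mod 4044).

1971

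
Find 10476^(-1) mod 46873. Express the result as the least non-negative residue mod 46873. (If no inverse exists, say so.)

26573

Apply the Euclidean algorithm to 46873 and 10476:
46873 = 4·10476 + 4969
10476 = 2·4969 + 538
4969 = 9·538 + 127
538 = 4·127 + 30
127 = 4·30 + 7
30 = 4·7 + 2
7 = 3·2 + 1
2 = 2·1 + 0
gcd = 1, so the inverse exists. Back-substitute:
1 = 7 − 3·2
1 = −3·30 + 13·7
1 = 13·127 − 55·30
1 = −55·538 + 233·127
1 = 233·4969 − 2152·538
1 = −2152·10476 + 4537·4969
1 = 4537·46873 − 20300·10476
Hence 10476⁻¹ ≡ -20300 ≡ 26573 (mod 46873).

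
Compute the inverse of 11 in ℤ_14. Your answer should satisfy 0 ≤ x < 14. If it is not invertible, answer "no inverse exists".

9

Extended Euclidean algorithm:
14 = 1·11 + 3
11 = 3·3 + 2
3 = 1·2 + 1
2 = 2·1 + 0
gcd = 1, so the inverse exists. Back-substitute:
1 = 3 − 2
1 = −11 + 4·3
1 = 4·14 − 5·11
Hence 11⁻¹ ≡ -5 ≡ 9 (mod 14).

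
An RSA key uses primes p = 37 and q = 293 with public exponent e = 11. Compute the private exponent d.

φ(n) = (p−1)(q−1) = 36·292 = 10512.
Need d with 11·d ≡ 1 (mod 10512). Apply the extended Euclidean algorithm:
10512 = 955*11 + 7
11 = 1*7 + 4
7 = 1*4 + 3
4 = 1*3 + 1
3 = 3*1 + 0
Back-substitute:
1 = 4 − 3
1 = −7 + 2·4
1 = 2·11 − 3·7
1 = −3·10512 + 2867·11
So 11·2867 ≡ 1 (mod 10512), hence d = 2867.

2867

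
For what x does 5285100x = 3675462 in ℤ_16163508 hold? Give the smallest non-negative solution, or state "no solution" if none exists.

gcd(5285100, 16163508):
16163508 = 3×5285100 + 308208
5285100 = 17×308208 + 45564
308208 = 6×45564 + 34824
45564 = 1×34824 + 10740
34824 = 3×10740 + 2604
10740 = 4×2604 + 324
2604 = 8×324 + 12
324 = 27×12 + 0
gcd = 12, but 12 ∤ 3675462, so the congruence has no solution.

no solution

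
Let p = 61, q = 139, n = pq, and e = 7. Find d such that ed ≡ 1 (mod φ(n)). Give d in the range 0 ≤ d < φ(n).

φ(n) = (p−1)(q−1) = 60·138 = 8280.
Need d with 7·d ≡ 1 (mod 8280). Apply the extended Euclidean algorithm:
8280 = 1182·7 + 6
7 = 1·6 + 1
6 = 6·1 + 0
Back-substitute:
1 = 7 − 6
1 = −8280 + 1183·7
So 7·1183 ≡ 1 (mod 8280), hence d = 1183.

1183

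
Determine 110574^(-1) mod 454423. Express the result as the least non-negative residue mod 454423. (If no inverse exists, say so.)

Apply the Euclidean algorithm to 454423 and 110574:
454423 = 4*110574 + 12127
110574 = 9*12127 + 1431
12127 = 8*1431 + 679
1431 = 2*679 + 73
679 = 9*73 + 22
73 = 3*22 + 7
22 = 3*7 + 1
7 = 7*1 + 0
gcd = 1, so the inverse exists. Back-substitute:
1 = 22 − 3·7
1 = −3·73 + 10·22
1 = 10·679 − 93·73
1 = −93·1431 + 196·679
1 = 196·12127 − 1661·1431
1 = −1661·110574 + 15145·12127
1 = 15145·454423 − 62241·110574
So 110574·(-62241) ≡ 1 (mod 454423), and -62241 ≡ 392182 (mod 454423).

392182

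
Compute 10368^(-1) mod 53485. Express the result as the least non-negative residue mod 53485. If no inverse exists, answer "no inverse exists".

gcd(53485, 10368) by repeated division:
53485 = 5·10368 + 1645
10368 = 6·1645 + 498
1645 = 3·498 + 151
498 = 3·151 + 45
151 = 3·45 + 16
45 = 2·16 + 13
16 = 1·13 + 3
13 = 4·3 + 1
3 = 3·1 + 0
gcd = 1, so the inverse exists. Back-substitute:
1 = 13 − 4·3
1 = −4·16 + 5·13
1 = 5·45 − 14·16
1 = −14·151 + 47·45
1 = 47·498 − 155·151
1 = −155·1645 + 512·498
1 = 512·10368 − 3227·1645
1 = −3227·53485 + 16647·10368
So 10368·16647 ≡ 1 (mod 53485).

16647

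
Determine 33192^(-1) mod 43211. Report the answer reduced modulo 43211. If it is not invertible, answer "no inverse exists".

37229

Extended Euclidean algorithm:
43211 = 1·33192 + 10019
33192 = 3·10019 + 3135
10019 = 3·3135 + 614
3135 = 5·614 + 65
614 = 9·65 + 29
65 = 2·29 + 7
29 = 4·7 + 1
7 = 7·1 + 0
Since gcd(33192, 43211) = 1, back-substitute to write 1 as a combination:
1 = 29 − 4·7
1 = −4·65 + 9·29
1 = 9·614 − 85·65
1 = −85·3135 + 434·614
1 = 434·10019 − 1387·3135
1 = −1387·33192 + 4595·10019
1 = 4595·43211 − 5982·33192
Hence 33192⁻¹ ≡ -5982 ≡ 37229 (mod 43211).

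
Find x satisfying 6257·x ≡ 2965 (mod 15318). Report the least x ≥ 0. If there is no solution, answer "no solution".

First find gcd(6257, 15318):
15318 = 2*6257 + 2804
6257 = 2*2804 + 649
2804 = 4*649 + 208
649 = 3*208 + 25
208 = 8*25 + 8
25 = 3*8 + 1
8 = 8*1 + 0
gcd = 1, so a unique solution mod 15318 exists.
Back-substitute for the Bézout coefficients:
1 = 25 − 3·8
1 = −3·208 + 25·25
1 = 25·649 − 78·208
1 = −78·2804 + 337·649
1 = 337·6257 − 752·2804
1 = −752·15318 + 1841·6257
So 6257·(1841) ≡ 1 (mod 15318), giving 6257⁻¹ ≡ 1841.
x ≡ 6257⁻¹·2965 ≡ 1841·2965 ≡ 5357 (mod 15318).

5357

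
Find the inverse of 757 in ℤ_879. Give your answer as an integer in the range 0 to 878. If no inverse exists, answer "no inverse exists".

598

Run Euclid on (879, 757):
879 = 1·757 + 122
757 = 6·122 + 25
122 = 4·25 + 22
25 = 1·22 + 3
22 = 7·3 + 1
3 = 3·1 + 0
The gcd is 1. Working backward:
1 = 22 − 7·3
1 = −7·25 + 8·22
1 = 8·122 − 39·25
1 = −39·757 + 242·122
1 = 242·879 − 281·757
So 757·(-281) ≡ 1 (mod 879), and -281 ≡ 598 (mod 879).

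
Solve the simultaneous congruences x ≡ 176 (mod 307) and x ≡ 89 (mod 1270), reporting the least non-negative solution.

Write x = 176 + 307·k. Then 307·k ≡ 89 − 176 ≡ 1183 (mod 1270).
Need 307⁻¹ mod 1270. Extended Euclid on (1270, 307):
1270 = 4·307 + 42
307 = 7·42 + 13
42 = 3·13 + 3
13 = 4·3 + 1
3 = 3·1 + 0
Back-substitute:
1 = 13 − 4·3
1 = −4·42 + 13·13
1 = 13·307 − 95·42
1 = −95·1270 + 393·307
307⁻¹ ≡ 393 (mod 1270), so k ≡ 393·1183 ≡ 99 (mod 1270).
x = 176 + 307·99 = 30569.

30569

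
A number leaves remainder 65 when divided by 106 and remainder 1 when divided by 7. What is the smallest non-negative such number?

Write x = 65 + 106·k. Then 106·k ≡ 1 − 65 ≡ 6 (mod 7).
Need 106⁻¹ mod 7. Extended Euclid on (7, 1):
7 = 7·1 + 0
106⁻¹ ≡ 1 (mod 7), so k ≡ 1·6 ≡ 6 (mod 7).
x = 65 + 106·6 = 701.

701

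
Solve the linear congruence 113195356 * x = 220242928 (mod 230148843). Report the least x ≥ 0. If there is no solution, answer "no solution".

First find gcd(113195356, 230148843):
230148843 = 2·113195356 + 3758131
113195356 = 30·3758131 + 451426
3758131 = 8·451426 + 146723
451426 = 3·146723 + 11257
146723 = 13·11257 + 382
11257 = 29·382 + 179
382 = 2·179 + 24
179 = 7·24 + 11
24 = 2·11 + 2
11 = 5·2 + 1
2 = 2·1 + 0
gcd = 1, so a unique solution mod 230148843 exists.
Back-substitute for the Bézout coefficients:
1 = 11 − 5·2
1 = −5·24 + 11·11
1 = 11·179 − 82·24
1 = −82·382 + 175·179
1 = 175·11257 − 5157·382
1 = −5157·146723 + 67216·11257
1 = 67216·451426 − 206805·146723
1 = −206805·3758131 + 1721656·451426
1 = 1721656·113195356 − 51856485·3758131
1 = −51856485·230148843 + 105434626·113195356
So 113195356·(105434626) ≡ 1 (mod 230148843), giving 113195356⁻¹ ≡ 105434626.
x ≡ 113195356⁻¹·220242928 ≡ 105434626·220242928 ≡ 53465674 (mod 230148843).

53465674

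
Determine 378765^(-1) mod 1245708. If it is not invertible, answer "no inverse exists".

no inverse exists

Compute gcd(378765, 1245708):
1245708 = 3×378765 + 109413
378765 = 3×109413 + 50526
109413 = 2×50526 + 8361
50526 = 6×8361 + 360
8361 = 23×360 + 81
360 = 4×81 + 36
81 = 2×36 + 9
36 = 4×9 + 0
The gcd is 9, not 1, hence no inverse exists.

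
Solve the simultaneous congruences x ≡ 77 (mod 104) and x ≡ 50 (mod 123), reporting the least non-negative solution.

Write x = 77 + 104·k. Then 104·k ≡ 50 − 77 ≡ 96 (mod 123).
Need 104⁻¹ mod 123. Extended Euclid on (123, 104):
123 = 1·104 + 19
104 = 5·19 + 9
19 = 2·9 + 1
9 = 9·1 + 0
Back-substitute:
1 = 19 − 2·9
1 = −2·104 + 11·19
1 = 11·123 − 13·104
104⁻¹ ≡ 110 (mod 123), so k ≡ 110·96 ≡ 105 (mod 123).
x = 77 + 104·105 = 10997.

10997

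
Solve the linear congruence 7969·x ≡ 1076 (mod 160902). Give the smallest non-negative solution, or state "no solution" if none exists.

First find gcd(7969, 160902):
160902 = 20×7969 + 1522
7969 = 5×1522 + 359
1522 = 4×359 + 86
359 = 4×86 + 15
86 = 5×15 + 11
15 = 1×11 + 4
11 = 2×4 + 3
4 = 1×3 + 1
3 = 3×1 + 0
gcd = 1, so a unique solution mod 160902 exists.
Back-substitute for the Bézout coefficients:
1 = 4 − 3
1 = −11 + 3·4
1 = 3·15 − 4·11
1 = −4·86 + 23·15
1 = 23·359 − 96·86
1 = −96·1522 + 407·359
1 = 407·7969 − 2131·1522
1 = −2131·160902 + 43027·7969
So 7969·(43027) ≡ 1 (mod 160902), giving 7969⁻¹ ≡ 43027.
x ≡ 7969⁻¹·1076 ≡ 43027·1076 ≡ 118178 (mod 160902).

118178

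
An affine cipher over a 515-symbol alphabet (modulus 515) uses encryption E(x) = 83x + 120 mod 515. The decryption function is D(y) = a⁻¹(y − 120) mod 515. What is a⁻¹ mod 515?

Apply the Euclidean algorithm to 515 and 83:
515 = 6×83 + 17
83 = 4×17 + 15
17 = 1×15 + 2
15 = 7×2 + 1
2 = 2×1 + 0
The gcd is 1. Working backward:
1 = 15 − 7·2
1 = −7·17 + 8·15
1 = 8·83 − 39·17
1 = −39·515 + 242·83
So 83·242 ≡ 1 (mod 515).

242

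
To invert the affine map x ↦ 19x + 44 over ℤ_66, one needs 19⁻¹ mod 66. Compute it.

7

Run Euclid on (66, 19):
66 = 3*19 + 9
19 = 2*9 + 1
9 = 9*1 + 0
The gcd is 1. Working backward:
1 = 19 − 2·9
1 = −2·66 + 7·19
So 19·7 ≡ 1 (mod 66).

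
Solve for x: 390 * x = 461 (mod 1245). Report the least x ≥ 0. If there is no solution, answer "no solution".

gcd(390, 1245):
1245 = 3*390 + 75
390 = 5*75 + 15
75 = 5*15 + 0
gcd = 15, but 15 ∤ 461, so the congruence has no solution.

no solution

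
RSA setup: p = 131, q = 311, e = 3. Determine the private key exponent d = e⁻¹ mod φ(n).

26867

φ(n) = (p−1)(q−1) = 130·310 = 40300.
Need d with 3·d ≡ 1 (mod 40300). Apply the extended Euclidean algorithm:
40300 = 13433·3 + 1
3 = 3·1 + 0
Back-substitute:
1 = 40300 − 13433·3
So 3·(-13433) ≡ 1 (mod 40300), hence d ≡ -13433 ≡ 26867 (mod 40300).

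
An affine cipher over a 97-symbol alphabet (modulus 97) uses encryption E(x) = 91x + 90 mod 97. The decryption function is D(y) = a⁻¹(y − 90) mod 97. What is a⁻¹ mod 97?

Run Euclid on (97, 91):
97 = 1·91 + 6
91 = 15·6 + 1
6 = 6·1 + 0
Since gcd(91, 97) = 1, back-substitute to write 1 as a combination:
1 = 91 − 15·6
1 = −15·97 + 16·91
So 91·16 ≡ 1 (mod 97).

16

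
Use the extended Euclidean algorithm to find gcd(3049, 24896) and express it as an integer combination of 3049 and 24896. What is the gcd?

1

Apply Euclid's algorithm to 24896 and 3049:
24896 = 8*3049 + 504
3049 = 6*504 + 25
504 = 20*25 + 4
25 = 6*4 + 1
4 = 4*1 + 0
gcd(3049, 24896) = 1.
Express as a combination:
1 = 25 − 6·4
1 = −6·504 + 121·25
1 = 121·3049 − 732·504
1 = −732·24896 + 5977·3049
So 1 = (-732)·24896 + (5977)·3049.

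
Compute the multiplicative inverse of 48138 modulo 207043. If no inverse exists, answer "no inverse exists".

Apply the Euclidean algorithm to 207043 and 48138:
207043 = 4·48138 + 14491
48138 = 3·14491 + 4665
14491 = 3·4665 + 496
4665 = 9·496 + 201
496 = 2·201 + 94
201 = 2·94 + 13
94 = 7·13 + 3
13 = 4·3 + 1
3 = 3·1 + 0
Since gcd(48138, 207043) = 1, back-substitute to write 1 as a combination:
1 = 13 − 4·3
1 = −4·94 + 29·13
1 = 29·201 − 62·94
1 = −62·496 + 153·201
1 = 153·4665 − 1439·496
1 = −1439·14491 + 4470·4665
1 = 4470·48138 − 14849·14491
1 = −14849·207043 + 63866·48138
So 48138·63866 ≡ 1 (mod 207043).

63866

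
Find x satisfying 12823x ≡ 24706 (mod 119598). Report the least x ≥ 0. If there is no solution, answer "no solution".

First find gcd(12823, 119598):
119598 = 9×12823 + 4191
12823 = 3×4191 + 250
4191 = 16×250 + 191
250 = 1×191 + 59
191 = 3×59 + 14
59 = 4×14 + 3
14 = 4×3 + 2
3 = 1×2 + 1
2 = 2×1 + 0
gcd = 1, so a unique solution mod 119598 exists.
Back-substitute for the Bézout coefficients:
1 = 3 − 2
1 = −14 + 5·3
1 = 5·59 − 21·14
1 = −21·191 + 68·59
1 = 68·250 − 89·191
1 = −89·4191 + 1492·250
1 = 1492·12823 − 4565·4191
1 = −4565·119598 + 42577·12823
So 12823·(42577) ≡ 1 (mod 119598), giving 12823⁻¹ ≡ 42577.
x ≡ 12823⁻¹·24706 ≡ 42577·24706 ≡ 42952 (mod 119598).

42952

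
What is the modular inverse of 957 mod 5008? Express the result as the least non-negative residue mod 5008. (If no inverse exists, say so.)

Run Euclid on (5008, 957):
5008 = 5·957 + 223
957 = 4·223 + 65
223 = 3·65 + 28
65 = 2·28 + 9
28 = 3·9 + 1
9 = 9·1 + 0
Since gcd(957, 5008) = 1, back-substitute to write 1 as a combination:
1 = 28 − 3·9
1 = −3·65 + 7·28
1 = 7·223 − 24·65
1 = −24·957 + 103·223
1 = 103·5008 − 539·957
So 957·(-539) ≡ 1 (mod 5008), and -539 ≡ 4469 (mod 5008).

4469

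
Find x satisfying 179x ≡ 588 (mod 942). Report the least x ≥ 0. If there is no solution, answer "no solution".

First find gcd(179, 942):
942 = 5·179 + 47
179 = 3·47 + 38
47 = 1·38 + 9
38 = 4·9 + 2
9 = 4·2 + 1
2 = 2·1 + 0
gcd = 1, so a unique solution mod 942 exists.
Back-substitute for the Bézout coefficients:
1 = 9 − 4·2
1 = −4·38 + 17·9
1 = 17·47 − 21·38
1 = −21·179 + 80·47
1 = 80·942 − 421·179
So 179·(-421) ≡ 1 (mod 942), giving 179⁻¹ ≡ 521.
x ≡ 179⁻¹·588 ≡ 521·588 ≡ 198 (mod 942).

198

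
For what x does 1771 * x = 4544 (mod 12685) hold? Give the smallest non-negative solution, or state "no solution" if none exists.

1299

First find gcd(1771, 12685):
12685 = 7·1771 + 288
1771 = 6·288 + 43
288 = 6·43 + 30
43 = 1·30 + 13
30 = 2·13 + 4
13 = 3·4 + 1
4 = 4·1 + 0
gcd = 1, so a unique solution mod 12685 exists.
Back-substitute for the Bézout coefficients:
1 = 13 − 3·4
1 = −3·30 + 7·13
1 = 7·43 − 10·30
1 = −10·288 + 67·43
1 = 67·1771 − 412·288
1 = −412·12685 + 2951·1771
So 1771·(2951) ≡ 1 (mod 12685), giving 1771⁻¹ ≡ 2951.
x ≡ 1771⁻¹·4544 ≡ 2951·4544 ≡ 1299 (mod 12685).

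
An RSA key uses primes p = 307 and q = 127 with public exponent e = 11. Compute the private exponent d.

φ(n) = (p−1)(q−1) = 306·126 = 38556.
Need d with 11·d ≡ 1 (mod 38556). Apply the extended Euclidean algorithm:
38556 = 3505*11 + 1
11 = 11*1 + 0
Back-substitute:
1 = 38556 − 3505·11
So 11·(-3505) ≡ 1 (mod 38556), hence d ≡ -3505 ≡ 35051 (mod 38556).

35051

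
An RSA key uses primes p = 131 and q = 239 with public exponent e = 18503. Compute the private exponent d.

30027

φ(n) = (p−1)(q−1) = 130·238 = 30940.
Need d with 18503·d ≡ 1 (mod 30940). Apply the extended Euclidean algorithm:
30940 = 1*18503 + 12437
18503 = 1*12437 + 6066
12437 = 2*6066 + 305
6066 = 19*305 + 271
305 = 1*271 + 34
271 = 7*34 + 33
34 = 1*33 + 1
33 = 33*1 + 0
Back-substitute:
1 = 34 − 33
1 = −271 + 8·34
1 = 8·305 − 9·271
1 = −9·6066 + 179·305
1 = 179·12437 − 367·6066
1 = −367·18503 + 546·12437
1 = 546·30940 − 913·18503
So 18503·(-913) ≡ 1 (mod 30940), hence d ≡ -913 ≡ 30027 (mod 30940).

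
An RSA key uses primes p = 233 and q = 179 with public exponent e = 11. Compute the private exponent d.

18771

φ(n) = (p−1)(q−1) = 232·178 = 41296.
Need d with 11·d ≡ 1 (mod 41296). Apply the extended Euclidean algorithm:
41296 = 3754*11 + 2
11 = 5*2 + 1
2 = 2*1 + 0
Back-substitute:
1 = 11 − 5·2
1 = −5·41296 + 18771·11
So 11·18771 ≡ 1 (mod 41296), hence d = 18771.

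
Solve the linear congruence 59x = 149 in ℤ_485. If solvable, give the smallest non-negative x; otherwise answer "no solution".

356

First find gcd(59, 485):
485 = 8×59 + 13
59 = 4×13 + 7
13 = 1×7 + 6
7 = 1×6 + 1
6 = 6×1 + 0
gcd = 1, so a unique solution mod 485 exists.
Back-substitute for the Bézout coefficients:
1 = 7 − 6
1 = −13 + 2·7
1 = 2·59 − 9·13
1 = −9·485 + 74·59
So 59·(74) ≡ 1 (mod 485), giving 59⁻¹ ≡ 74.
x ≡ 59⁻¹·149 ≡ 74·149 ≡ 356 (mod 485).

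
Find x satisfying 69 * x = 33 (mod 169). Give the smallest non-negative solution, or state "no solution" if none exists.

First find gcd(69, 169):
169 = 2×69 + 31
69 = 2×31 + 7
31 = 4×7 + 3
7 = 2×3 + 1
3 = 3×1 + 0
gcd = 1, so a unique solution mod 169 exists.
Back-substitute for the Bézout coefficients:
1 = 7 − 2·3
1 = −2·31 + 9·7
1 = 9·69 − 20·31
1 = −20·169 + 49·69
So 69·(49) ≡ 1 (mod 169), giving 69⁻¹ ≡ 49.
x ≡ 69⁻¹·33 ≡ 49·33 ≡ 96 (mod 169).

96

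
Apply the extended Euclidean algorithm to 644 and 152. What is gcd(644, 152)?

4

Apply Euclid's algorithm to 644 and 152:
644 = 4*152 + 36
152 = 4*36 + 8
36 = 4*8 + 4
8 = 2*4 + 0
gcd(644, 152) = 4.
Working backward:
4 = 36 − 4·8
4 = −4·152 + 17·36
4 = 17·644 − 72·152
So 4 = (17)·644 + (-72)·152.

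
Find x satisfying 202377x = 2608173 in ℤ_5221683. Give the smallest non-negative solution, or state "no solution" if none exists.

1578126

First find gcd(202377, 5221683):
5221683 = 25*202377 + 162258
202377 = 1*162258 + 40119
162258 = 4*40119 + 1782
40119 = 22*1782 + 915
1782 = 1*915 + 867
915 = 1*867 + 48
867 = 18*48 + 3
48 = 16*3 + 0
gcd = 3 and 3 | 2608173, so solutions exist. Divide through by 3: 67459x ≡ 869391 (mod 1740561).
Now find 67459⁻¹ mod 1740561:
1740561 = 25*67459 + 54086
67459 = 1*54086 + 13373
54086 = 4*13373 + 594
13373 = 22*594 + 305
594 = 1*305 + 289
305 = 1*289 + 16
289 = 18*16 + 1
16 = 16*1 + 0
Back-substitute:
1 = 289 − 18·16
1 = −18·305 + 19·289
1 = 19·594 − 37·305
1 = −37·13373 + 833·594
1 = 833·54086 − 3369·13373
1 = −3369·67459 + 4202·54086
1 = 4202·1740561 − 108419·67459
So 67459·(-108419) ≡ 1 (mod 1740561), i.e. 67459⁻¹ ≡ 1632142.
Then x ≡ 1632142·869391 ≡ 1578126 (mod 1740561); the smallest non-negative solution is x = 1578126.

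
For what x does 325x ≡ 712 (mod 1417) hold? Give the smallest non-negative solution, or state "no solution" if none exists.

no solution

gcd(325, 1417):
1417 = 4*325 + 117
325 = 2*117 + 91
117 = 1*91 + 26
91 = 3*26 + 13
26 = 2*13 + 0
gcd = 13, but 13 ∤ 712, so the congruence has no solution.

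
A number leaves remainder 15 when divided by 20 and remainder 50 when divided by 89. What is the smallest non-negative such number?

Write x = 15 + 20·k. Then 20·k ≡ 50 − 15 ≡ 35 (mod 89).
Need 20⁻¹ mod 89. Extended Euclid on (89, 20):
89 = 4*20 + 9
20 = 2*9 + 2
9 = 4*2 + 1
2 = 2*1 + 0
Back-substitute:
1 = 9 − 4·2
1 = −4·20 + 9·9
1 = 9·89 − 40·20
20⁻¹ ≡ 49 (mod 89), so k ≡ 49·35 ≡ 24 (mod 89).
x = 15 + 20·24 = 495.

495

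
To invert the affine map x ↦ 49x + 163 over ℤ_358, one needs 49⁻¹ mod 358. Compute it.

95

gcd(358, 49) by repeated division:
358 = 7*49 + 15
49 = 3*15 + 4
15 = 3*4 + 3
4 = 1*3 + 1
3 = 3*1 + 0
Since gcd(49, 358) = 1, back-substitute to write 1 as a combination:
1 = 4 − 3
1 = −15 + 4·4
1 = 4·49 − 13·15
1 = −13·358 + 95·49
So 49·95 ≡ 1 (mod 358).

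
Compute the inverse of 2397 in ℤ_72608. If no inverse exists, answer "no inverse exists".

Extended Euclidean algorithm:
72608 = 30*2397 + 698
2397 = 3*698 + 303
698 = 2*303 + 92
303 = 3*92 + 27
92 = 3*27 + 11
27 = 2*11 + 5
11 = 2*5 + 1
5 = 5*1 + 0
Since gcd(2397, 72608) = 1, back-substitute to write 1 as a combination:
1 = 11 − 2·5
1 = −2·27 + 5·11
1 = 5·92 − 17·27
1 = −17·303 + 56·92
1 = 56·698 − 129·303
1 = −129·2397 + 443·698
1 = 443·72608 − 13419·2397
So 2397·(-13419) ≡ 1 (mod 72608), and -13419 ≡ 59189 (mod 72608).

59189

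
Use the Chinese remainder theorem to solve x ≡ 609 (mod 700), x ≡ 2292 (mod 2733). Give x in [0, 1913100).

956109

Write x = 609 + 700·k. Then 700·k ≡ 2292 − 609 ≡ 1683 (mod 2733).
Need 700⁻¹ mod 2733. Extended Euclid on (2733, 700):
2733 = 3*700 + 633
700 = 1*633 + 67
633 = 9*67 + 30
67 = 2*30 + 7
30 = 4*7 + 2
7 = 3*2 + 1
2 = 2*1 + 0
Back-substitute:
1 = 7 − 3·2
1 = −3·30 + 13·7
1 = 13·67 − 29·30
1 = −29·633 + 274·67
1 = 274·700 − 303·633
1 = −303·2733 + 1183·700
700⁻¹ ≡ 1183 (mod 2733), so k ≡ 1183·1683 ≡ 1365 (mod 2733).
x = 609 + 700·1365 = 956109.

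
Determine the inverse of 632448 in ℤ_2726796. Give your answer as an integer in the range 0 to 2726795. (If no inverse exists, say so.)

Compute gcd(632448, 2726796):
2726796 = 4×632448 + 197004
632448 = 3×197004 + 41436
197004 = 4×41436 + 31260
41436 = 1×31260 + 10176
31260 = 3×10176 + 732
10176 = 13×732 + 660
732 = 1×660 + 72
660 = 9×72 + 12
72 = 6×12 + 0
The gcd is 12, not 1, hence no inverse exists.

no inverse exists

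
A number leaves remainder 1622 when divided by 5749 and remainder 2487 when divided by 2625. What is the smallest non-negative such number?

Write x = 1622 + 5749·k. Then 5749·k ≡ 2487 − 1622 ≡ 865 (mod 2625).
Need 5749⁻¹ mod 2625. Extended Euclid on (2625, 499):
2625 = 5×499 + 130
499 = 3×130 + 109
130 = 1×109 + 21
109 = 5×21 + 4
21 = 5×4 + 1
4 = 4×1 + 0
Back-substitute:
1 = 21 − 5·4
1 = −5·109 + 26·21
1 = 26·130 − 31·109
1 = −31·499 + 119·130
1 = 119·2625 − 626·499
5749⁻¹ ≡ 1999 (mod 2625), so k ≡ 1999·865 ≡ 1885 (mod 2625).
x = 1622 + 5749·1885 = 10838487.

10838487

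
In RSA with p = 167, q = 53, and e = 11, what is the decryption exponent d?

3139

φ(n) = (p−1)(q−1) = 166·52 = 8632.
Need d with 11·d ≡ 1 (mod 8632). Apply the extended Euclidean algorithm:
8632 = 784·11 + 8
11 = 1·8 + 3
8 = 2·3 + 2
3 = 1·2 + 1
2 = 2·1 + 0
Back-substitute:
1 = 3 − 2
1 = −8 + 3·3
1 = 3·11 − 4·8
1 = −4·8632 + 3139·11
So 11·3139 ≡ 1 (mod 8632), hence d = 3139.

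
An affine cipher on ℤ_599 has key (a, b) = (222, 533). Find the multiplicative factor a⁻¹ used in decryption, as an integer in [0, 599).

456

Apply the Euclidean algorithm to 599 and 222:
599 = 2·222 + 155
222 = 1·155 + 67
155 = 2·67 + 21
67 = 3·21 + 4
21 = 5·4 + 1
4 = 4·1 + 0
The gcd is 1. Working backward:
1 = 21 − 5·4
1 = −5·67 + 16·21
1 = 16·155 − 37·67
1 = −37·222 + 53·155
1 = 53·599 − 143·222
Thus 222·(-143) ≡ 1 (mod 599); reducing, -143 mod 599 = 456.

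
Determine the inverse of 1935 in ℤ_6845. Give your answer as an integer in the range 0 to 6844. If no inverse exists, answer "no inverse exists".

no inverse exists

Euclidean algorithm on 6845, 1935:
6845 = 3×1935 + 1040
1935 = 1×1040 + 895
1040 = 1×895 + 145
895 = 6×145 + 25
145 = 5×25 + 20
25 = 1×20 + 5
20 = 4×5 + 0
The gcd is 5, not 1, hence no inverse exists.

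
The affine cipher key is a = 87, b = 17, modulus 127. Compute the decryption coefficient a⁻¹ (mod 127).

Extended Euclidean algorithm:
127 = 1*87 + 40
87 = 2*40 + 7
40 = 5*7 + 5
7 = 1*5 + 2
5 = 2*2 + 1
2 = 2*1 + 0
gcd = 1, so the inverse exists. Back-substitute:
1 = 5 − 2·2
1 = −2·7 + 3·5
1 = 3·40 − 17·7
1 = −17·87 + 37·40
1 = 37·127 − 54·87
Thus 87·(-54) ≡ 1 (mod 127); reducing, -54 mod 127 = 73.

73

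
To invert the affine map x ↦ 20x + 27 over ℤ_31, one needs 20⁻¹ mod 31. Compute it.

14

Extended Euclidean algorithm:
31 = 1×20 + 11
20 = 1×11 + 9
11 = 1×9 + 2
9 = 4×2 + 1
2 = 2×1 + 0
The gcd is 1. Working backward:
1 = 9 − 4·2
1 = −4·11 + 5·9
1 = 5·20 − 9·11
1 = −9·31 + 14·20
So 20·14 ≡ 1 (mod 31).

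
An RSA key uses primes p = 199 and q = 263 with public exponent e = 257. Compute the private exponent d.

23213

φ(n) = (p−1)(q−1) = 198·262 = 51876.
Need d with 257·d ≡ 1 (mod 51876). Apply the extended Euclidean algorithm:
51876 = 201·257 + 219
257 = 1·219 + 38
219 = 5·38 + 29
38 = 1·29 + 9
29 = 3·9 + 2
9 = 4·2 + 1
2 = 2·1 + 0
Back-substitute:
1 = 9 − 4·2
1 = −4·29 + 13·9
1 = 13·38 − 17·29
1 = −17·219 + 98·38
1 = 98·257 − 115·219
1 = −115·51876 + 23213·257
So 257·23213 ≡ 1 (mod 51876), hence d = 23213.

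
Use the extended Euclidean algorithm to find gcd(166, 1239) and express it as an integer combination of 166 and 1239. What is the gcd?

Euclidean algorithm:
1239 = 7*166 + 77
166 = 2*77 + 12
77 = 6*12 + 5
12 = 2*5 + 2
5 = 2*2 + 1
2 = 2*1 + 0
gcd(166, 1239) = 1.
Working backward:
1 = 5 − 2·2
1 = −2·12 + 5·5
1 = 5·77 − 32·12
1 = −32·166 + 69·77
1 = 69·1239 − 515·166
So 1 = (69)·1239 + (-515)·166.

1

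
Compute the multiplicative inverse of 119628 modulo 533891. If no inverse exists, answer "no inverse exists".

412968

Apply the Euclidean algorithm to 533891 and 119628:
533891 = 4·119628 + 55379
119628 = 2·55379 + 8870
55379 = 6·8870 + 2159
8870 = 4·2159 + 234
2159 = 9·234 + 53
234 = 4·53 + 22
53 = 2·22 + 9
22 = 2·9 + 4
9 = 2·4 + 1
4 = 4·1 + 0
The gcd is 1. Working backward:
1 = 9 − 2·4
1 = −2·22 + 5·9
1 = 5·53 − 12·22
1 = −12·234 + 53·53
1 = 53·2159 − 489·234
1 = −489·8870 + 2009·2159
1 = 2009·55379 − 12543·8870
1 = −12543·119628 + 27095·55379
1 = 27095·533891 − 120923·119628
Thus 119628·(-120923) ≡ 1 (mod 533891); reducing, -120923 mod 533891 = 412968.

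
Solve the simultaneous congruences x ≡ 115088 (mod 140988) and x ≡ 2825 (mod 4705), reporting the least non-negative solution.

478628360

Write x = 115088 + 140988·k. Then 140988·k ≡ 2825 − 115088 ≡ 657 (mod 4705).
Need 140988⁻¹ mod 4705. Extended Euclid on (4705, 4543):
4705 = 1·4543 + 162
4543 = 28·162 + 7
162 = 23·7 + 1
7 = 7·1 + 0
Back-substitute:
1 = 162 − 23·7
1 = −23·4543 + 645·162
1 = 645·4705 − 668·4543
140988⁻¹ ≡ 4037 (mod 4705), so k ≡ 4037·657 ≡ 3394 (mod 4705).
x = 115088 + 140988·3394 = 478628360.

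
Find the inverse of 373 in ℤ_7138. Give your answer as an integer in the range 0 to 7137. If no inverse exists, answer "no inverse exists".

gcd(7138, 373) by repeated division:
7138 = 19*373 + 51
373 = 7*51 + 16
51 = 3*16 + 3
16 = 5*3 + 1
3 = 3*1 + 0
Since gcd(373, 7138) = 1, back-substitute to write 1 as a combination:
1 = 16 − 5·3
1 = −5·51 + 16·16
1 = 16·373 − 117·51
1 = −117·7138 + 2239·373
So 373·2239 ≡ 1 (mod 7138).

2239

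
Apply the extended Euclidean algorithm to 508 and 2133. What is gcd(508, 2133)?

1

Apply Euclid's algorithm to 2133 and 508:
2133 = 4·508 + 101
508 = 5·101 + 3
101 = 33·3 + 2
3 = 1·2 + 1
2 = 2·1 + 0
gcd(508, 2133) = 1.
Back-substituting:
1 = 3 − 2
1 = −101 + 34·3
1 = 34·508 − 171·101
1 = −171·2133 + 718·508
So 1 = (-171)·2133 + (718)·508.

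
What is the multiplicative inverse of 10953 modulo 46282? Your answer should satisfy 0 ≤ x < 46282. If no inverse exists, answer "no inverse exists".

10999

Apply the Euclidean algorithm to 46282 and 10953:
46282 = 4·10953 + 2470
10953 = 4·2470 + 1073
2470 = 2·1073 + 324
1073 = 3·324 + 101
324 = 3·101 + 21
101 = 4·21 + 17
21 = 1·17 + 4
17 = 4·4 + 1
4 = 4·1 + 0
The gcd is 1. Working backward:
1 = 17 − 4·4
1 = −4·21 + 5·17
1 = 5·101 − 24·21
1 = −24·324 + 77·101
1 = 77·1073 − 255·324
1 = −255·2470 + 587·1073
1 = 587·10953 − 2603·2470
1 = −2603·46282 + 10999·10953
So 10953·10999 ≡ 1 (mod 46282).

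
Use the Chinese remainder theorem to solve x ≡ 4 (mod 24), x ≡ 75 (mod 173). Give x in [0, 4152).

Write x = 4 + 24·k. Then 24·k ≡ 75 − 4 ≡ 71 (mod 173).
Need 24⁻¹ mod 173. Extended Euclid on (173, 24):
173 = 7*24 + 5
24 = 4*5 + 4
5 = 1*4 + 1
4 = 4*1 + 0
Back-substitute:
1 = 5 − 4
1 = −24 + 5·5
1 = 5·173 − 36·24
24⁻¹ ≡ 137 (mod 173), so k ≡ 137·71 ≡ 39 (mod 173).
x = 4 + 24·39 = 940.

940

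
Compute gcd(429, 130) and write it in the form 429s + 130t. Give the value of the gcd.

Euclidean algorithm:
429 = 3×130 + 39
130 = 3×39 + 13
39 = 3×13 + 0
gcd(429, 130) = 13.
Working backward:
13 = 130 − 3·39
13 = −3·429 + 10·130
So 13 = (-3)·429 + (10)·130.

13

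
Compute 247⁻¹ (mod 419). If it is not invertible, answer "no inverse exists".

Run Euclid on (419, 247):
419 = 1×247 + 172
247 = 1×172 + 75
172 = 2×75 + 22
75 = 3×22 + 9
22 = 2×9 + 4
9 = 2×4 + 1
4 = 4×1 + 0
The gcd is 1. Working backward:
1 = 9 − 2·4
1 = −2·22 + 5·9
1 = 5·75 − 17·22
1 = −17·172 + 39·75
1 = 39·247 − 56·172
1 = −56·419 + 95·247
So 247·95 ≡ 1 (mod 419).

95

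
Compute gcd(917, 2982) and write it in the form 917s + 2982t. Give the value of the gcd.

7

Euclidean algorithm:
2982 = 3×917 + 231
917 = 3×231 + 224
231 = 1×224 + 7
224 = 32×7 + 0
gcd(917, 2982) = 7.
Express as a combination:
7 = 231 − 224
7 = −917 + 4·231
7 = 4·2982 − 13·917
So 7 = (4)·2982 + (-13)·917.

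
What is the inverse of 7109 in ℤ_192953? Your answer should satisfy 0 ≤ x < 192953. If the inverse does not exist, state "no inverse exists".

49480

Extended Euclidean algorithm:
192953 = 27·7109 + 1010
7109 = 7·1010 + 39
1010 = 25·39 + 35
39 = 1·35 + 4
35 = 8·4 + 3
4 = 1·3 + 1
3 = 3·1 + 0
Since gcd(7109, 192953) = 1, back-substitute to write 1 as a combination:
1 = 4 − 3
1 = −35 + 9·4
1 = 9·39 − 10·35
1 = −10·1010 + 259·39
1 = 259·7109 − 1823·1010
1 = −1823·192953 + 49480·7109
So 7109·49480 ≡ 1 (mod 192953).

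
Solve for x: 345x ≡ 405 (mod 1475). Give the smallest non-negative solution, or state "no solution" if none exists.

14

First find gcd(345, 1475):
1475 = 4×345 + 95
345 = 3×95 + 60
95 = 1×60 + 35
60 = 1×35 + 25
35 = 1×25 + 10
25 = 2×10 + 5
10 = 2×5 + 0
gcd = 5 and 5 | 405, so solutions exist. Divide through by 5: 69x ≡ 81 (mod 295).
Now find 69⁻¹ mod 295:
295 = 4·69 + 19
69 = 3·19 + 12
19 = 1·12 + 7
12 = 1·7 + 5
7 = 1·5 + 2
5 = 2·2 + 1
2 = 2·1 + 0
Back-substitute:
1 = 5 − 2·2
1 = −2·7 + 3·5
1 = 3·12 − 5·7
1 = −5·19 + 8·12
1 = 8·69 − 29·19
1 = −29·295 + 124·69
So 69⁻¹ ≡ 124 (mod 295).
Then x ≡ 124·81 ≡ 14 (mod 295); the smallest non-negative solution is x = 14.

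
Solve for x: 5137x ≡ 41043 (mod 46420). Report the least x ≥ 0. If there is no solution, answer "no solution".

no solution

gcd(5137, 46420):
46420 = 9·5137 + 187
5137 = 27·187 + 88
187 = 2·88 + 11
88 = 8·11 + 0
gcd = 11, but 11 ∤ 41043, so the congruence has no solution.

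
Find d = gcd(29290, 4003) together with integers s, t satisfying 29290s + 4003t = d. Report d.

Euclidean algorithm:
29290 = 7×4003 + 1269
4003 = 3×1269 + 196
1269 = 6×196 + 93
196 = 2×93 + 10
93 = 9×10 + 3
10 = 3×3 + 1
3 = 3×1 + 0
gcd(29290, 4003) = 1.
Working backward:
1 = 10 − 3·3
1 = −3·93 + 28·10
1 = 28·196 − 59·93
1 = −59·1269 + 382·196
1 = 382·4003 − 1205·1269
1 = −1205·29290 + 8817·4003
So 1 = (-1205)·29290 + (8817)·4003.

1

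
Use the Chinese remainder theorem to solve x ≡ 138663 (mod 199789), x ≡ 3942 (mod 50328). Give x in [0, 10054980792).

Write x = 138663 + 199789·k. Then 199789·k ≡ 3942 − 138663 ≡ 16263 (mod 50328).
Need 199789⁻¹ mod 50328. Extended Euclid on (50328, 48805):
50328 = 1·48805 + 1523
48805 = 32·1523 + 69
1523 = 22·69 + 5
69 = 13·5 + 4
5 = 1·4 + 1
4 = 4·1 + 0
Back-substitute:
1 = 5 − 4
1 = −69 + 14·5
1 = 14·1523 − 309·69
1 = −309·48805 + 9902·1523
1 = 9902·50328 − 10211·48805
199789⁻¹ ≡ 40117 (mod 50328), so k ≡ 40117·16263 ≡ 20907 (mod 50328).
x = 138663 + 199789·20907 = 4177127286.

4177127286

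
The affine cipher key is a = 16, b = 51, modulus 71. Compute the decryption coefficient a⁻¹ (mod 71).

40

gcd(71, 16) by repeated division:
71 = 4*16 + 7
16 = 2*7 + 2
7 = 3*2 + 1
2 = 2*1 + 0
The gcd is 1. Working backward:
1 = 7 − 3·2
1 = −3·16 + 7·7
1 = 7·71 − 31·16
Hence 16⁻¹ ≡ -31 ≡ 40 (mod 71).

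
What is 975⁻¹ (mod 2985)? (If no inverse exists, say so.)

no inverse exists

Euclidean algorithm on 2985, 975:
2985 = 3×975 + 60
975 = 16×60 + 15
60 = 4×15 + 0
Since gcd = 15 > 1, 975 is not a unit mod 2985.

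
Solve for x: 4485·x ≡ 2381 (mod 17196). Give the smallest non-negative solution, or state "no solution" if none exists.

no solution

gcd(4485, 17196):
17196 = 3·4485 + 3741
4485 = 1·3741 + 744
3741 = 5·744 + 21
744 = 35·21 + 9
21 = 2·9 + 3
9 = 3·3 + 0
gcd = 3, but 3 ∤ 2381, so the congruence has no solution.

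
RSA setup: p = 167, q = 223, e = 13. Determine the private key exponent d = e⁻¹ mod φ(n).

25513

φ(n) = (p−1)(q−1) = 166·222 = 36852.
Need d with 13·d ≡ 1 (mod 36852). Apply the extended Euclidean algorithm:
36852 = 2834*13 + 10
13 = 1*10 + 3
10 = 3*3 + 1
3 = 3*1 + 0
Back-substitute:
1 = 10 − 3·3
1 = −3·13 + 4·10
1 = 4·36852 − 11339·13
So 13·(-11339) ≡ 1 (mod 36852), hence d ≡ -11339 ≡ 25513 (mod 36852).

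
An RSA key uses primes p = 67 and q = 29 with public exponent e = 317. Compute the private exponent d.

1061

φ(n) = (p−1)(q−1) = 66·28 = 1848.
Need d with 317·d ≡ 1 (mod 1848). Apply the extended Euclidean algorithm:
1848 = 5*317 + 263
317 = 1*263 + 54
263 = 4*54 + 47
54 = 1*47 + 7
47 = 6*7 + 5
7 = 1*5 + 2
5 = 2*2 + 1
2 = 2*1 + 0
Back-substitute:
1 = 5 − 2·2
1 = −2·7 + 3·5
1 = 3·47 − 20·7
1 = −20·54 + 23·47
1 = 23·263 − 112·54
1 = −112·317 + 135·263
1 = 135·1848 − 787·317
So 317·(-787) ≡ 1 (mod 1848), hence d ≡ -787 ≡ 1061 (mod 1848).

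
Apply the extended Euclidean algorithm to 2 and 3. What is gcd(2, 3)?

1

Repeated division:
3 = 1*2 + 1
2 = 2*1 + 0
gcd(2, 3) = 1.
Back-substituting:
1 = 3 − 2
So 1 = (1)·3 + (-1)·2.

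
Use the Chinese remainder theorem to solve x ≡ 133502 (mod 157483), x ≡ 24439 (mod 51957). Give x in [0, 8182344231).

4106030278

Write x = 133502 + 157483·k. Then 157483·k ≡ 24439 − 133502 ≡ 46808 (mod 51957).
Need 157483⁻¹ mod 51957. Extended Euclid on (51957, 1612):
51957 = 32×1612 + 373
1612 = 4×373 + 120
373 = 3×120 + 13
120 = 9×13 + 3
13 = 4×3 + 1
3 = 3×1 + 0
Back-substitute:
1 = 13 − 4·3
1 = −4·120 + 37·13
1 = 37·373 − 115·120
1 = −115·1612 + 497·373
1 = 497·51957 − 16019·1612
157483⁻¹ ≡ 35938 (mod 51957), so k ≡ 35938·46808 ≡ 26072 (mod 51957).
x = 133502 + 157483·26072 = 4106030278.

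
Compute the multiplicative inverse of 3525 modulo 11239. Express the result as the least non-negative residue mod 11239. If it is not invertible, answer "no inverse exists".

2522

Run Euclid on (11239, 3525):
11239 = 3*3525 + 664
3525 = 5*664 + 205
664 = 3*205 + 49
205 = 4*49 + 9
49 = 5*9 + 4
9 = 2*4 + 1
4 = 4*1 + 0
The gcd is 1. Working backward:
1 = 9 − 2·4
1 = −2·49 + 11·9
1 = 11·205 − 46·49
1 = −46·664 + 149·205
1 = 149·3525 − 791·664
1 = −791·11239 + 2522·3525
So 3525·2522 ≡ 1 (mod 11239).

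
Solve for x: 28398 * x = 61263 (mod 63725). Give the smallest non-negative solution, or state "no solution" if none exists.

37156

First find gcd(28398, 63725):
63725 = 2*28398 + 6929
28398 = 4*6929 + 682
6929 = 10*682 + 109
682 = 6*109 + 28
109 = 3*28 + 25
28 = 1*25 + 3
25 = 8*3 + 1
3 = 3*1 + 0
gcd = 1, so a unique solution mod 63725 exists.
Back-substitute for the Bézout coefficients:
1 = 25 − 8·3
1 = −8·28 + 9·25
1 = 9·109 − 35·28
1 = −35·682 + 219·109
1 = 219·6929 − 2225·682
1 = −2225·28398 + 9119·6929
1 = 9119·63725 − 20463·28398
So 28398·(-20463) ≡ 1 (mod 63725), giving 28398⁻¹ ≡ 43262.
x ≡ 28398⁻¹·61263 ≡ 43262·61263 ≡ 37156 (mod 63725).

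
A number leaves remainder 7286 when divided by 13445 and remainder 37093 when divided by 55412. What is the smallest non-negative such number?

Write x = 7286 + 13445·k. Then 13445·k ≡ 37093 − 7286 ≡ 29807 (mod 55412).
Need 13445⁻¹ mod 55412. Extended Euclid on (55412, 13445):
55412 = 4×13445 + 1632
13445 = 8×1632 + 389
1632 = 4×389 + 76
389 = 5×76 + 9
76 = 8×9 + 4
9 = 2×4 + 1
4 = 4×1 + 0
Back-substitute:
1 = 9 − 2·4
1 = −2·76 + 17·9
1 = 17·389 − 87·76
1 = −87·1632 + 365·389
1 = 365·13445 − 3007·1632
1 = −3007·55412 + 12393·13445
13445⁻¹ ≡ 12393 (mod 55412), so k ≡ 12393·29807 ≡ 21759 (mod 55412).
x = 7286 + 13445·21759 = 292557041.

292557041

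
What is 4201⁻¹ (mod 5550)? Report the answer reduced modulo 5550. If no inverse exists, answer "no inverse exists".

gcd(5550, 4201) by repeated division:
5550 = 1×4201 + 1349
4201 = 3×1349 + 154
1349 = 8×154 + 117
154 = 1×117 + 37
117 = 3×37 + 6
37 = 6×6 + 1
6 = 6×1 + 0
The gcd is 1. Working backward:
1 = 37 − 6·6
1 = −6·117 + 19·37
1 = 19·154 − 25·117
1 = −25·1349 + 219·154
1 = 219·4201 − 682·1349
1 = −682·5550 + 901·4201
So 4201·901 ≡ 1 (mod 5550).

901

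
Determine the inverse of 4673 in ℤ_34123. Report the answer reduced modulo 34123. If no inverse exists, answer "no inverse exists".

Extended Euclidean algorithm:
34123 = 7*4673 + 1412
4673 = 3*1412 + 437
1412 = 3*437 + 101
437 = 4*101 + 33
101 = 3*33 + 2
33 = 16*2 + 1
2 = 2*1 + 0
gcd = 1, so the inverse exists. Back-substitute:
1 = 33 − 16·2
1 = −16·101 + 49·33
1 = 49·437 − 212·101
1 = −212·1412 + 685·437
1 = 685·4673 − 2267·1412
1 = −2267·34123 + 16554·4673
So 4673·16554 ≡ 1 (mod 34123).

16554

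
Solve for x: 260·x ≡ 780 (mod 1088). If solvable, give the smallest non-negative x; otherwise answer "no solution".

3

First find gcd(260, 1088):
1088 = 4*260 + 48
260 = 5*48 + 20
48 = 2*20 + 8
20 = 2*8 + 4
8 = 2*4 + 0
gcd = 4 and 4 | 780, so solutions exist. Divide through by 4: 65x ≡ 195 (mod 272).
Now find 65⁻¹ mod 272:
272 = 4*65 + 12
65 = 5*12 + 5
12 = 2*5 + 2
5 = 2*2 + 1
2 = 2*1 + 0
Back-substitute:
1 = 5 − 2·2
1 = −2·12 + 5·5
1 = 5·65 − 27·12
1 = −27·272 + 113·65
So 65⁻¹ ≡ 113 (mod 272).
Then x ≡ 113·195 ≡ 3 (mod 272); the smallest non-negative solution is x = 3.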